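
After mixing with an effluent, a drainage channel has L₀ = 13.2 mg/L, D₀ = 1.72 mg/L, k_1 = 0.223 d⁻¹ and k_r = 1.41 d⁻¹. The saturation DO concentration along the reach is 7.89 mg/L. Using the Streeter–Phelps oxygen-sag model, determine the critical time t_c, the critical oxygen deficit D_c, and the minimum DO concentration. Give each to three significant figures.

At the critical point dD/dt = 0, so k_1 L₀ e^(−k_1 t) = k_r D. Substituting D(t) from the Streeter–Phelps equation and solving for t gives
t_c = ln[(k_r/k_1)(1 − D₀(k_r−k_1)/(k_1 L₀))] / (k_r−k_1).
Here k_r−k_1 = 1.187 d⁻¹ and 1 − D₀(k_r−k_1)/(k_1 L₀) = 1 − 1.72×1.187/(0.223×13.2) = 0.3064, so
t_c = ln(6.323 × 0.3064) / 1.187 = 0.6614 / 1.187 = 0.5572 d.
D_c = (k_1/k_r) L₀ e^(−k_1 t_c) = (0.223/1.41) × 13.2 × e^(−0.223×0.5572) = 0.1582 × 13.2 × 0.8832 = 1.844 mg/L.
Minimum DO = C_s − D_c = 7.89 − 1.844 = 6.046 mg/L.

t_c ≈ 0.557 d; D_c ≈ 1.84 mg/L; min DO ≈ 6.05 mg/L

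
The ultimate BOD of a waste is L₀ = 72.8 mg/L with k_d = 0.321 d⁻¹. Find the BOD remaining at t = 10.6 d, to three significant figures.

L ≈ 2.42 mg/L

L_t = L₀ e^(−k_d t) = 72.8 × e^(−0.321×10.6) = 72.8 × 0.03329 = 2.423 mg/L.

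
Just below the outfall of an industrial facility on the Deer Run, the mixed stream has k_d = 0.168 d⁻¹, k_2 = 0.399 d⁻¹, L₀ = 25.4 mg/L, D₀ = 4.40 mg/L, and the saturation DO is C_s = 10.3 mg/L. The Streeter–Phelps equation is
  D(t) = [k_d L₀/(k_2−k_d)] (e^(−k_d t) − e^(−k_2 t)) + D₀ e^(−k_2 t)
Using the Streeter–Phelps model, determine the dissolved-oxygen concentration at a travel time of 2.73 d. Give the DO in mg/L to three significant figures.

k_d L₀/(k_2−k_d) = 0.168×25.4/(0.399−0.168) = 4.267/0.2310 = 18.47 mg/L.
e^(−k_d t) = e^(−0.168×2.730) = 0.6321; e^(−k_2 t) = e^(−0.399×2.730) = 0.3365.
D = 18.47 × (0.6321 − 0.3365) + 4.40 × 0.3365 = 5.462 + 1.480 = 6.942 mg/L.
DO = C_s − D = 10.3 − 6.942 = 3.358 mg/L.

DO ≈ 3.36 mg/L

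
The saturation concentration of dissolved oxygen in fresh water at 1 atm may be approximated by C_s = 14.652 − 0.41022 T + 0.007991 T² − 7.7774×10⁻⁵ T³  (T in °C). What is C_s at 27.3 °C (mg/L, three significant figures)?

C_s ≈ 7.83 mg/L

C_s = 14.652 − 0.41022×27.3 + 0.007991×27.3² − 7.7774×10⁻⁵×27.3³ = 7.826 mg/L.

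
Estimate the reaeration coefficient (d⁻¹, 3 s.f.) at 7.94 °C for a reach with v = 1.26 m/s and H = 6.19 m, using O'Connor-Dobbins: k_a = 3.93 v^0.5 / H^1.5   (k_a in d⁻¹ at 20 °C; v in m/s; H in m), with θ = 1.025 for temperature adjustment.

k_a(20) = 3.93 × 1.26^0.5 / 6.19^1.5 = 3.93 × 1.122 / 15.40 = 0.2864 d⁻¹.
k_a(7.94) = 0.2864 × 1.025^(7.94−20) = 0.2864 × 0.7425 = 0.2127 d⁻¹.

k_a ≈ 0.213 d⁻¹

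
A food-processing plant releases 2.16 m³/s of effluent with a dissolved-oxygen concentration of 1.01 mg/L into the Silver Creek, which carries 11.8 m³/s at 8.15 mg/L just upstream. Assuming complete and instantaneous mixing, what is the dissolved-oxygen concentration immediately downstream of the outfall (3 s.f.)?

7.05 mg/L

Flow-weighted mixing: C = (Q_r C_r + Q_w C_w)/(Q_r + Q_w)
= (11.8×8.15 + 2.16×1.01)/(11.8 + 2.16) = 98.35/13.96 = 7.045 mg/L.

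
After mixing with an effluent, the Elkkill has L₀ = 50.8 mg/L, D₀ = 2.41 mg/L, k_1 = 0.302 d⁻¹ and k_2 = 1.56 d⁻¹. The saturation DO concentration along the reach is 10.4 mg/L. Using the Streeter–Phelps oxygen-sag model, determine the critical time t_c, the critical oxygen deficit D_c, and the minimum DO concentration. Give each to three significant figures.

t_c ≈ 1.13 d; D_c ≈ 6.99 mg/L; min DO ≈ 3.41 mg/L

With k_2/k_1 = 5.166 and 1 − D₀(k_2−k_1)/(k_1 L₀) = 0.8024,
t_c = ln(5.166 × 0.8024) / (1.56 − 0.302) = ln(4.145) / 1.258 = 1.422/1.258 = 1.130 d.
L(t_c) = L₀ e^(−k_1 t_c) = 50.8 × 0.7108 = 36.11 mg/L, and at the critical point k_2 D_c = k_1 L, so D_c = (0.302/1.56) × 36.11 = 6.990 mg/L.
Minimum DO = C_s − D_c = 10.4 − 6.990 = 3.410 mg/L.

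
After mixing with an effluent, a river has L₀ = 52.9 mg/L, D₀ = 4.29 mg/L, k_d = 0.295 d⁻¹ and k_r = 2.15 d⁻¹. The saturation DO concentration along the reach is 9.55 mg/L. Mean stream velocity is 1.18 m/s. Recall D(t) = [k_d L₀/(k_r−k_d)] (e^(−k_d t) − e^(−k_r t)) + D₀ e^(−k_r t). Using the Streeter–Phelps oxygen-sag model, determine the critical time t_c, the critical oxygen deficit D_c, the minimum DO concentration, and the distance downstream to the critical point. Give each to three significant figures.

t_c ≈ 0.686 d; D_c ≈ 5.93 mg/L; min DO ≈ 3.62 mg/L; x_c ≈ 70.0 km

t_c = [1/(k_r−k_d)] ln[(k_r/k_d)(1 − D₀(k_r−k_d)/(k_d L₀))]
= [1/(2.15−0.295)] ln[(2.15/0.295)(1 − 4.29×1.855/(0.295×52.9))]
= (1/1.855) ln[7.288 × 0.4901] = 0.5391 × ln(3.572) = 0.5391 × 1.273 = 0.6863 d.
D_c = (k_d/k_r) L₀ e^(−k_d t_c) = (0.295/2.15) × 52.9 × e^(−0.295×0.6863) = 0.1372 × 52.9 × 0.8167 = 5.928 mg/L.
Minimum DO = C_s − D_c = 9.55 − 5.928 = 3.622 mg/L.
x_c = v t_c = 1.18 m/s × 0.6863 d × 86400 s/d = 69970 m ≈ 70.0 km.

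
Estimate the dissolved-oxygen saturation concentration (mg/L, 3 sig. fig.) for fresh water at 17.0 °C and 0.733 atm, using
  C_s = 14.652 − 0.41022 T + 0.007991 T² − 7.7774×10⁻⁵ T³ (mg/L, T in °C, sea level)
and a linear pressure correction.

C_s ≈ 7.04 mg/L

At sea level: C_s = 14.652 − 0.41022×17.0 + 0.007991×17.0² − 7.7774×10⁻⁵×17.0³ = 9.606 mg/L.
Pressure correction: C_s' = 9.606 × 0.733 = 7.041 mg/L.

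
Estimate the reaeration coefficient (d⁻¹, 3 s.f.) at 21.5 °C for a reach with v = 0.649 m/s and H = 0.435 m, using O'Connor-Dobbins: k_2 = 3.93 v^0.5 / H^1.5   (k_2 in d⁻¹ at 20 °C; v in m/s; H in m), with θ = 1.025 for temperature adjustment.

k_2 ≈ 11.5 d⁻¹

k_2(20) = 3.93 × 0.649^0.5 / 0.435^1.5 = 3.93 × 0.8056 / 0.2869 = 11.04 d⁻¹.
k_2(21.5) = 11.04 × 1.025^(21.5−20) = 11.04 × 1.038 = 11.45 d⁻¹.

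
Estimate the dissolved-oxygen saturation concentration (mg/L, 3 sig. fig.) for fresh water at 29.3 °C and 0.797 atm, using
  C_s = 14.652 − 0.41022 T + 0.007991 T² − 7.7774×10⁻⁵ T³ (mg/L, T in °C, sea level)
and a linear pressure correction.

At sea level: C_s = 14.652 − 0.41022×29.3 + 0.007991×29.3² − 7.7774×10⁻⁵×29.3³ = 7.536 mg/L.
Pressure correction: C_s' = 7.536 × 0.797 = 6.007 mg/L.

C_s ≈ 6.01 mg/L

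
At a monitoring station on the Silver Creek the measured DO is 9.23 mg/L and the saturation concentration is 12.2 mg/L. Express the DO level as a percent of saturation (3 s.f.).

% saturation = C/C_s × 100 = 9.23/12.2 × 100 = 75.7 %.

75.7 % saturation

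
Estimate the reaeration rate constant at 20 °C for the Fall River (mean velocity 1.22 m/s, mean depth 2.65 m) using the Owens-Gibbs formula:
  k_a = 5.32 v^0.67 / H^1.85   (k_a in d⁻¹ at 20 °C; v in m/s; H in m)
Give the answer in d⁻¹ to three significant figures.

k_a ≈ 1.00 d⁻¹

k_a = 5.32 × 1.22^0.67 / 2.65^1.85 = 5.32 × 1.143 / 6.067 = 1.002 d⁻¹.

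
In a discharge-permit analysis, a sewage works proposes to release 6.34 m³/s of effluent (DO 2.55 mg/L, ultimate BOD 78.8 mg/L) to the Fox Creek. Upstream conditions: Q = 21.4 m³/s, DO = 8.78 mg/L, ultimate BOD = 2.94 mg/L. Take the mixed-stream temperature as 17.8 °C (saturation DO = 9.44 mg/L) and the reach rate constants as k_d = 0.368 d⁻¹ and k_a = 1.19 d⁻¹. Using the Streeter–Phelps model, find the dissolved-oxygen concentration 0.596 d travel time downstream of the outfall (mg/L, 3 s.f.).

Mixed DO = (21.4×8.78 + 6.34×2.55)/(21.4+6.34) = 204.1/27.74 = 7.356 mg/L.
Mixed L₀ = (21.4×2.94 + 6.34×78.8)/(27.74) = 562.5/27.74 = 20.28 mg/L.
Initial deficit D₀ = C_s − DO₀ = 9.44 − 7.356 = 2.084 mg/L.
D(0.596) = [0.368×20.28/(1.19−0.368)](e^(−0.368×0.596) − e^(−1.19×0.596)) + 2.084 e^(−1.19×0.596)
= 9.078 × (0.8031 − 0.4920) + 2.084 × 0.4920 = 3.849 mg/L.
DO = 9.44 − 3.849 = 5.591 mg/L.

DO ≈ 5.59 mg/L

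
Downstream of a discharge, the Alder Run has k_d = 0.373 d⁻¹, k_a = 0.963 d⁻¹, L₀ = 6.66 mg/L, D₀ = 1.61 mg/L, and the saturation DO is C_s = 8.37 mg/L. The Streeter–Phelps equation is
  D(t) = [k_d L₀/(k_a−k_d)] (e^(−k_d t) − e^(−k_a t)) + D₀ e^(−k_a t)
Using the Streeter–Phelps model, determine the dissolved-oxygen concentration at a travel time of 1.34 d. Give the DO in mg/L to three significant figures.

k_d L₀/(k_a−k_d) = 0.373×6.66/(0.963−0.373) = 2.484/0.5900 = 4.210 mg/L.
e^(−k_d t) = e^(−0.373×1.340) = 0.6066; e^(−k_a t) = e^(−0.963×1.340) = 0.2752.
D = 4.210 × (0.6066 − 0.2752) + 1.61 × 0.2752 = 1.396 + 0.4430 = 1.839 mg/L.
DO = C_s − D = 8.37 − 1.839 = 6.531 mg/L.

DO ≈ 6.53 mg/L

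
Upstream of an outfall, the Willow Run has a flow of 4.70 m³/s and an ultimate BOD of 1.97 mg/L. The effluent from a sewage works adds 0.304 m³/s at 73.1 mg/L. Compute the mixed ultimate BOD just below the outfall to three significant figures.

6.29 mg/L

Flow-weighted mixing: C = (Q_r C_r + Q_w C_w)/(Q_r + Q_w)
= (4.70×1.97 + 0.304×73.1)/(4.70 + 0.304) = 31.48/5.004 = 6.291 mg/L.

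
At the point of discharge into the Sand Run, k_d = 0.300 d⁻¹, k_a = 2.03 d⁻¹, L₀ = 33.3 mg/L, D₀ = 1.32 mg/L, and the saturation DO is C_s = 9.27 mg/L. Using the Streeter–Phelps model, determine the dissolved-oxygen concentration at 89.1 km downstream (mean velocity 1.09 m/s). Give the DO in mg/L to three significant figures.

DO ≈ 5.58 mg/L

Travel time t = x/v = 89.1 km / (1.09 m/s) = 89100 m / 1.09 m/s = 81740 s = 0.9461 d.
k_d L₀/(k_a−k_d) = 0.300×33.3/(2.03−0.300) = 9.990/1.730 = 5.775 mg/L.
e^(−k_d t) = e^(−0.300×0.9461) = 0.7529; e^(−k_a t) = e^(−2.03×0.9461) = 0.1465.
D = 5.775 × (0.7529 − 0.1465) + 1.32 × 0.1465 = 3.502 + 0.1934 = 3.695 mg/L.
DO = C_s − D = 9.27 − 3.695 = 5.575 mg/L.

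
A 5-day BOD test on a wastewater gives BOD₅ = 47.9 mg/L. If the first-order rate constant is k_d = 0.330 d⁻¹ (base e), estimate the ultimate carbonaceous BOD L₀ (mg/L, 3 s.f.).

BOD₅ = L₀(1 − e^(−5k_d)) ⇒ L₀ = BOD₅ / (1 − e^(−5×0.330))
= 47.9 / (1 − 0.1920) = 47.9 / 0.8080 = 59.29 mg/L.

L₀ ≈ 59.3 mg/L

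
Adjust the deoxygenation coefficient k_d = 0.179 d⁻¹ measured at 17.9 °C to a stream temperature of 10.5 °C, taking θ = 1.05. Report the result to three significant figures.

k_d(T₂) = k_d(T₁) · θ^(T₂−T₁) = 0.179 × 1.05^(10.5−17.9)
= 0.179 × 1.05^-7.40 = 0.179 × 0.6969 = 0.1248 d⁻¹.

k_d ≈ 0.125 d⁻¹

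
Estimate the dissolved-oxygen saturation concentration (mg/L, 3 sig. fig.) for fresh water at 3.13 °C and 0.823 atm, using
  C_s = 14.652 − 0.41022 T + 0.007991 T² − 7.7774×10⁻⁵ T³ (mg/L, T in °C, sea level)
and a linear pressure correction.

C_s ≈ 11.1 mg/L

At sea level: C_s = 14.652 − 0.41022×3.13 + 0.007991×3.13² − 7.7774×10⁻⁵×3.13³ = 13.44 mg/L.
Pressure correction: C_s' = 13.44 × 0.823 = 11.06 mg/L.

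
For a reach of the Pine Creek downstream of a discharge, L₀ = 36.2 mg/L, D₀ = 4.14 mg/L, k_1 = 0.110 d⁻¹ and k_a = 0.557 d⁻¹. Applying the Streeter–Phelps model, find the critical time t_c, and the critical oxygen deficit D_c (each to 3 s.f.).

t_c ≈ 2.23 d; D_c ≈ 5.59 mg/L

At the critical point dD/dt = 0, so k_1 L₀ e^(−k_1 t) = k_a D. Substituting D(t) from the Streeter–Phelps equation and solving for t gives
t_c = ln[(k_a/k_1)(1 − D₀(k_a−k_1)/(k_1 L₀))] / (k_a−k_1).
Here k_a−k_1 = 0.4470 d⁻¹ and 1 − D₀(k_a−k_1)/(k_1 L₀) = 1 − 4.14×0.4470/(0.110×36.2) = 0.5353, so
t_c = ln(5.064 × 0.5353) / 0.4470 = 0.9971 / 0.4470 = 2.231 d.
D_c = (k_1/k_a) L₀ e^(−k_1 t_c) = (0.110/0.557) × 36.2 × e^(−0.110×2.231) = 0.1975 × 36.2 × 0.7824 = 5.594 mg/L.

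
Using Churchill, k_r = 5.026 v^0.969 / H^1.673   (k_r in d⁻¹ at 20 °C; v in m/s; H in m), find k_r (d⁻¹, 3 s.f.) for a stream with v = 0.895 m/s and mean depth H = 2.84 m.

k_r = 5.026 × 0.895^0.969 / 2.84^1.673 = 5.026 × 0.8981 / 5.733 = 0.7873 d⁻¹.

k_r ≈ 0.787 d⁻¹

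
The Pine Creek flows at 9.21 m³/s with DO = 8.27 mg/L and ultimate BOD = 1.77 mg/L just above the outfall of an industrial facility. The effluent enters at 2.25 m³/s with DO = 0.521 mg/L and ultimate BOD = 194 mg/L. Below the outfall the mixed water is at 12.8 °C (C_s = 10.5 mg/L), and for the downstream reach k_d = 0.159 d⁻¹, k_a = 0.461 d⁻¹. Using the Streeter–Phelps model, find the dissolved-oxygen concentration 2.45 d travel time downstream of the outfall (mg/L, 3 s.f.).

DO ≈ 1.92 mg/L

Mixed DO = (9.21×8.27 + 2.25×0.521)/(9.21+2.25) = 77.34/11.46 = 6.749 mg/L.
Mixed L₀ = (9.21×1.77 + 2.25×194)/(11.46) = 452.8/11.46 = 39.51 mg/L.
Initial deficit D₀ = C_s − DO₀ = 10.5 − 6.749 = 3.751 mg/L.
D(2.45) = [0.159×39.51/(0.461−0.159)](e^(−0.159×2.45) − e^(−0.461×2.45)) + 3.751 e^(−0.461×2.45)
= 20.80 × (0.6774 − 0.3232) + 3.751 × 0.3232 = 8.580 mg/L.
DO = 10.5 − 8.580 = 1.920 mg/L.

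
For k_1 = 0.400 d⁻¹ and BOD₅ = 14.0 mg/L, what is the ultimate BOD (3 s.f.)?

BOD₅ = L₀(1 − e^(−5k_1)) ⇒ L₀ = BOD₅ / (1 − e^(−5×0.400))
= 14.0 / (1 − 0.1353) = 14.0 / 0.8647 = 16.19 mg/L.

L₀ ≈ 16.2 mg/L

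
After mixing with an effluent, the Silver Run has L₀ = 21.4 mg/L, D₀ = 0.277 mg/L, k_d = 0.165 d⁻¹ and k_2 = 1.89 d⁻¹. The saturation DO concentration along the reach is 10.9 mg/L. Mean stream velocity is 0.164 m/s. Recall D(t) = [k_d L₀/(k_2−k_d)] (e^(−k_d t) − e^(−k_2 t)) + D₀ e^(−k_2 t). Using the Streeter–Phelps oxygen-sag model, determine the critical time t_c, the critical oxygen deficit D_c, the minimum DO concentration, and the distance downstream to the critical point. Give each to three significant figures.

t_c ≈ 1.33 d; D_c ≈ 1.50 mg/L; min DO ≈ 9.40 mg/L; x_c ≈ 18.8 km

At the critical point dD/dt = 0, so k_d L₀ e^(−k_d t) = k_2 D. Substituting D(t) from the Streeter–Phelps equation and solving for t gives
t_c = ln[(k_2/k_d)(1 − D₀(k_2−k_d)/(k_d L₀))] / (k_2−k_d).
Here k_2−k_d = 1.725 d⁻¹ and 1 − D₀(k_2−k_d)/(k_d L₀) = 1 − 0.277×1.725/(0.165×21.4) = 0.8647, so
t_c = ln(11.45 × 0.8647) / 1.725 = 2.293 / 1.725 = 1.329 d.
D_c = (k_d/k_2) L₀ e^(−k_d t_c) = (0.165/1.89) × 21.4 × e^(−0.165×1.329) = 0.08730 × 21.4 × 0.8031 = 1.500 mg/L.
Minimum DO = C_s − D_c = 10.9 − 1.500 = 9.400 mg/L.
x_c = v t_c = 0.164 m/s × 1.329 d × 86400 s/d = 18840 m ≈ 18.8 km.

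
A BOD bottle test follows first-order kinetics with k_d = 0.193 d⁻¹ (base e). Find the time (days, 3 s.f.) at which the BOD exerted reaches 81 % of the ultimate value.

t ≈ 8.60 d

y/L₀ = 1 − e^(−k_d t) = 0.81 ⇒ e^(−k_d t) = 0.190
t = −ln(0.190) / 0.193 = 1.661 / 0.193 = 8.605 d.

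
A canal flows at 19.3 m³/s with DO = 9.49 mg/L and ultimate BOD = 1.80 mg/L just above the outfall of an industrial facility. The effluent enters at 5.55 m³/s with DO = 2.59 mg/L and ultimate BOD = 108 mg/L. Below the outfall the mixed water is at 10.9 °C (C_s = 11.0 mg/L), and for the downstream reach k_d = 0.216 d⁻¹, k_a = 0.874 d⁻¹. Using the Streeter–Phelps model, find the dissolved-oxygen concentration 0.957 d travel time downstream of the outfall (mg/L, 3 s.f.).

Mixed DO = (19.3×9.49 + 5.55×2.59)/(19.3+5.55) = 197.5/24.85 = 7.949 mg/L.
Mixed L₀ = (19.3×1.80 + 5.55×108)/(24.85) = 634.1/24.85 = 25.52 mg/L.
Initial deficit D₀ = C_s − DO₀ = 11.0 − 7.949 = 3.051 mg/L.
D(0.957) = [0.216×25.52/(0.874−0.216)](e^(−0.216×0.957) − e^(−0.874×0.957)) + 3.051 e^(−0.874×0.957)
= 8.377 × (0.8133 − 0.4333) + 3.051 × 0.4333 = 4.505 mg/L.
DO = 11.0 − 4.505 = 6.495 mg/L.

DO ≈ 6.49 mg/L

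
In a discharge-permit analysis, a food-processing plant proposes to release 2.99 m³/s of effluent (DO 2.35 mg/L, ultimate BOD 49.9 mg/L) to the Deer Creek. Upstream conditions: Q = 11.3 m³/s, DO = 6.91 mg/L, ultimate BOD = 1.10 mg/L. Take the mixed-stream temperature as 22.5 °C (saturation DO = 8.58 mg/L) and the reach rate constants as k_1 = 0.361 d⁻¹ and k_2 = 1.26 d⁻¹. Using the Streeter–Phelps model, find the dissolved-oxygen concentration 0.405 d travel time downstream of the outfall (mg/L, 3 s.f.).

Mixed DO = (11.3×6.91 + 2.99×2.35)/(11.3+2.99) = 85.11/14.29 = 5.956 mg/L.
Mixed L₀ = (11.3×1.10 + 2.99×49.9)/(14.29) = 161.6/14.29 = 11.31 mg/L.
Initial deficit D₀ = C_s − DO₀ = 8.58 − 5.956 = 2.624 mg/L.
D(0.405) = [0.361×11.31/(1.26−0.361)](e^(−0.361×0.405) − e^(−1.26×0.405)) + 2.624 e^(−1.26×0.405)
= 4.542 × (0.8640 − 0.6003) + 2.624 × 0.6003 = 2.773 mg/L.
DO = 8.58 − 2.773 = 5.807 mg/L.

DO ≈ 5.81 mg/L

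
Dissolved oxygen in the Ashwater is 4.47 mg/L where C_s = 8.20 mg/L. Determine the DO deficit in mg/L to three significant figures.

D ≈ 3.73 mg/L

D = C_s − C = 8.20 − 4.47 = 3.73 mg/L.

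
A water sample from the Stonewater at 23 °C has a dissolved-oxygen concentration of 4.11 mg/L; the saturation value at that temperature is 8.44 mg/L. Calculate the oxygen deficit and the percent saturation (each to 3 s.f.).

D ≈ 4.33 mg/L; 48.7 % saturation

D = C_s − C = 8.44 − 4.11 = 4.33 mg/L.
% saturation = 4.11/8.44 × 100 = 48.7 %.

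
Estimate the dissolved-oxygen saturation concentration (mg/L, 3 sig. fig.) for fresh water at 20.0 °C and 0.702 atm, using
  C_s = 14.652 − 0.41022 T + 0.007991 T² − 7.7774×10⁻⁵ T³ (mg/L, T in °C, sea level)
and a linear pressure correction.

C_s ≈ 6.33 mg/L

At sea level: C_s = 14.652 − 0.41022×20.0 + 0.007991×20.0² − 7.7774×10⁻⁵×20.0³ = 9.022 mg/L.
Pressure correction: C_s' = 9.022 × 0.702 = 6.333 mg/L.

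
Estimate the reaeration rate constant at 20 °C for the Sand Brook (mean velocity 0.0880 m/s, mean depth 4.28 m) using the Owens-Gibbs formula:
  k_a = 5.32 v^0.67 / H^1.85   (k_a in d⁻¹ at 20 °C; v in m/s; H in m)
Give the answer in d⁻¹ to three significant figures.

k_a ≈ 0.0709 d⁻¹

k_a = 5.32 × 0.0880^0.67 / 4.28^1.85 = 5.32 × 0.1962 / 14.73 = 0.07088 d⁻¹.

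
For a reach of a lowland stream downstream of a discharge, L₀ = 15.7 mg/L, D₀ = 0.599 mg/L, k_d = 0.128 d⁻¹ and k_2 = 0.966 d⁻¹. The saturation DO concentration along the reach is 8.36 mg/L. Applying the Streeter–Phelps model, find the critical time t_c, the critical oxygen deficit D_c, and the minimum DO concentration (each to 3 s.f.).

t_c ≈ 2.07 d; D_c ≈ 1.60 mg/L; min DO ≈ 6.76 mg/L

t_c = [1/(k_2−k_d)] ln[(k_2/k_d)(1 − D₀(k_2−k_d)/(k_d L₀))]
= [1/(0.966−0.128)] ln[(0.966/0.128)(1 − 0.599×0.8380/(0.128×15.7))]
= (1/0.8380) ln[7.547 × 0.7502] = 1.193 × ln(5.662) = 1.193 × 1.734 = 2.069 d.
D_c = (k_d/k_2) L₀ e^(−k_d t_c) = (0.128/0.966) × 15.7 × e^(−0.128×2.069) = 0.1325 × 15.7 × 0.7673 = 1.596 mg/L.
Minimum DO = C_s − D_c = 8.36 − 1.596 = 6.764 mg/L.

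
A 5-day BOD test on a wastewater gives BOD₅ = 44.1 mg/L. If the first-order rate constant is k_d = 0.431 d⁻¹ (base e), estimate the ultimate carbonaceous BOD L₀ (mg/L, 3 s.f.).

BOD₅ = L₀(1 − e^(−5k_d)) ⇒ L₀ = BOD₅ / (1 − e^(−5×0.431))
= 44.1 / (1 − 0.1159) = 44.1 / 0.8841 = 49.88 mg/L.

L₀ ≈ 49.9 mg/L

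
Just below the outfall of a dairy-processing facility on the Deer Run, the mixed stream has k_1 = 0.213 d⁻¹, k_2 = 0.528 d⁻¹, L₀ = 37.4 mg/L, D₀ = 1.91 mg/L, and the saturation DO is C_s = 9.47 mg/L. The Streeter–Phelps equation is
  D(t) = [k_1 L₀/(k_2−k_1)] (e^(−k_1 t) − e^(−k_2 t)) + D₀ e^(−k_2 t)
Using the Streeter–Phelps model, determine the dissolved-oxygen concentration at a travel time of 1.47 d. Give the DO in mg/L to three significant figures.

k_1 L₀/(k_2−k_1) = 0.213×37.4/(0.528−0.213) = 7.966/0.3150 = 25.29 mg/L.
e^(−k_1 t) = e^(−0.213×1.470) = 0.7312; e^(−k_2 t) = e^(−0.528×1.470) = 0.4602.
D = 25.29 × (0.7312 − 0.4602) + 1.91 × 0.4602 = 6.853 + 0.8789 = 7.732 mg/L.
DO = C_s − D = 9.47 − 7.732 = 1.738 mg/L.

DO ≈ 1.74 mg/L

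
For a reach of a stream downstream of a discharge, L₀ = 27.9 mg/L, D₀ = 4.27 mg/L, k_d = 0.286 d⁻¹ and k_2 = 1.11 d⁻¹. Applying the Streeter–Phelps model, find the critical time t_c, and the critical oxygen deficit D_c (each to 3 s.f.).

t_c ≈ 0.940 d; D_c ≈ 5.49 mg/L

With k_2/k_d = 3.881 and 1 − D₀(k_2−k_d)/(k_d L₀) = 0.5591,
t_c = ln(3.881 × 0.5591) / (1.11 − 0.286) = ln(2.170) / 0.8240 = 0.7746/0.8240 = 0.9401 d.
D_c = (k_d/k_2) L₀ e^(−k_d t_c) = (0.286/1.11) × 27.9 × e^(−0.286×0.9401) = 0.2577 × 27.9 × 0.7643 = 5.494 mg/L.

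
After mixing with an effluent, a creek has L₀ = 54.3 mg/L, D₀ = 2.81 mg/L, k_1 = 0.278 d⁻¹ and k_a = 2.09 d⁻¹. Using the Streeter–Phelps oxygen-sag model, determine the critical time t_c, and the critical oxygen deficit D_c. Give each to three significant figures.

With k_a/k_1 = 7.518 and 1 − D₀(k_a−k_1)/(k_1 L₀) = 0.6627,
t_c = ln(7.518 × 0.6627) / (2.09 − 0.278) = ln(4.982) / 1.812 = 1.606/1.812 = 0.8862 d.
L(t_c) = L₀ e^(−k_1 t_c) = 54.3 × 0.7816 = 42.44 mg/L, and at the critical point k_a D_c = k_1 L, so D_c = (0.278/2.09) × 42.44 = 5.645 mg/L.

t_c ≈ 0.886 d; D_c ≈ 5.65 mg/L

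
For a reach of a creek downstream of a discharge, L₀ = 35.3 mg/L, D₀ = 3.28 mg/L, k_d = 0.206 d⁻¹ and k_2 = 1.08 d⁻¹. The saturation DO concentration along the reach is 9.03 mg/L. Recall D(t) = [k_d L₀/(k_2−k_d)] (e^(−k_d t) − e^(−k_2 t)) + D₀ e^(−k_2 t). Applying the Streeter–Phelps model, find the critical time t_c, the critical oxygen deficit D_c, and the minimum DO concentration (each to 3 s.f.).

t_c ≈ 1.32 d; D_c ≈ 5.13 mg/L; min DO ≈ 3.90 mg/L

With k_2/k_d = 5.243 and 1 − D₀(k_2−k_d)/(k_d L₀) = 0.6058,
t_c = ln(5.243 × 0.6058) / (1.08 − 0.206) = ln(3.176) / 0.8740 = 1.156/0.8740 = 1.322 d.
D_c = (k_d/k_2) L₀ e^(−k_d t_c) = (0.206/1.08) × 35.3 × e^(−0.206×1.322) = 0.1907 × 35.3 × 0.7616 = 5.128 mg/L.
Minimum DO = C_s − D_c = 9.03 − 5.128 = 3.902 mg/L.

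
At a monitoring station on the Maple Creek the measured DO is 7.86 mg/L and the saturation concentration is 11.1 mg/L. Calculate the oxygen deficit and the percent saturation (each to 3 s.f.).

D = C_s − C = 11.1 − 7.86 = 3.24 mg/L.
% saturation = 7.86/11.1 × 100 = 70.8 %.

D ≈ 3.24 mg/L; 70.8 % saturation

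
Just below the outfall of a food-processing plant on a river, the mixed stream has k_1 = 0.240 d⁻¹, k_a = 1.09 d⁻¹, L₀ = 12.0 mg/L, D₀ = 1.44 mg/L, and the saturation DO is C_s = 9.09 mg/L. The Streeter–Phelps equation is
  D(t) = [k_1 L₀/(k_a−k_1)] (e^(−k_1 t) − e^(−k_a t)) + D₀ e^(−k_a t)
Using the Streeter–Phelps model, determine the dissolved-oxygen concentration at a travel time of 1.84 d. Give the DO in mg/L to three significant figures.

k_1 L₀/(k_a−k_1) = 0.240×12.0/(1.09−0.240) = 2.880/0.8500 = 3.388 mg/L.
e^(−k_1 t) = e^(−0.240×1.840) = 0.6430; e^(−k_a t) = e^(−1.09×1.840) = 0.1346.
D = 3.388 × (0.6430 − 0.1346) + 1.44 × 0.1346 = 1.723 + 0.1938 = 1.916 mg/L.
DO = C_s − D = 9.09 − 1.916 = 7.174 mg/L.

DO ≈ 7.17 mg/L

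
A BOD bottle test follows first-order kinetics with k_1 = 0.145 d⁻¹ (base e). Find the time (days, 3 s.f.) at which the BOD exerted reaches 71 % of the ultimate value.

t ≈ 8.54 d

y/L₀ = 1 − e^(−k_1 t) = 0.71 ⇒ e^(−k_1 t) = 0.290
t = −ln(0.290) / 0.145 = 1.238 / 0.145 = 8.537 d.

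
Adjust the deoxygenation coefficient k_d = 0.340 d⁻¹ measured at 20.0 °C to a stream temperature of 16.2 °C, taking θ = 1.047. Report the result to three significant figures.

k_d(T₂) = k_d(T₁) · θ^(T₂−T₁) = 0.340 × 1.047^(16.2−20.0)
= 0.340 × 1.047^-3.80 = 0.340 × 0.8399 = 0.2855 d⁻¹.

k_d ≈ 0.286 d⁻¹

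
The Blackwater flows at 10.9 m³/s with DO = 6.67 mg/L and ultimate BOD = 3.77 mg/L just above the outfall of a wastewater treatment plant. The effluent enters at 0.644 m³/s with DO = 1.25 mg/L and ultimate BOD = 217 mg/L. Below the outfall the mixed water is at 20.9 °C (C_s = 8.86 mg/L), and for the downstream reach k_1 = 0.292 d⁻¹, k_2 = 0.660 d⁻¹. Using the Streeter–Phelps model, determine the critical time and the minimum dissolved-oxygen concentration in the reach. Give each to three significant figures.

Mixed DO = (10.9×6.67 + 0.644×1.25)/(10.9+0.644) = 73.51/11.54 = 6.368 mg/L.
Mixed L₀ = (10.9×3.77 + 0.644×217)/(11.54) = 180.8/11.54 = 15.67 mg/L.
Initial deficit D₀ = C_s − DO₀ = 8.86 − 6.368 = 2.492 mg/L.
t_c = (1/0.3680) ln[(0.660/0.292)(1 − 2.492×0.3680/(0.292×15.67))] = 2.717 × ln(1.807) = 1.608 d.
D_c = (0.292/0.660) × 15.67 × e^(−0.292×1.608) = 0.4424 × 15.67 × 0.6253 = 4.334 mg/L.
Minimum DO = 8.86 − 4.334 = 4.526 mg/L.

t_c ≈ 1.61 d; minimum DO ≈ 4.53 mg/L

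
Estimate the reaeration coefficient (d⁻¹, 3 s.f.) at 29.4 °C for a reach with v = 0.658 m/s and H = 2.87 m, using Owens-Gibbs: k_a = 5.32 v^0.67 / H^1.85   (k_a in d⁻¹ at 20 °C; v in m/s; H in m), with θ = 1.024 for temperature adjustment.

k_a(20) = 5.32 × 0.658^0.67 / 2.87^1.85 = 5.32 × 0.7555 / 7.032 = 0.5715 d⁻¹.
k_a(29.4) = 0.5715 × 1.024^(29.4−20) = 0.5715 × 1.250 = 0.7143 d⁻¹.

k_a ≈ 0.714 d⁻¹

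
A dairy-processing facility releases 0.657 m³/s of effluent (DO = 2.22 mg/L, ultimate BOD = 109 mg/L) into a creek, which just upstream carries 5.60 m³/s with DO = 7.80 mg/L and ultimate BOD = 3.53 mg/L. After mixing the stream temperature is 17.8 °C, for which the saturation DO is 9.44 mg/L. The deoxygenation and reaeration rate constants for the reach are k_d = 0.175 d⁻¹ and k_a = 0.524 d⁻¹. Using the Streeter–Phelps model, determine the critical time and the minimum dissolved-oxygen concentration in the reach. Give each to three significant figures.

Mixed DO = (5.60×7.80 + 0.657×2.22)/(5.60+0.657) = 45.14/6.257 = 7.214 mg/L.
Mixed L₀ = (5.60×3.53 + 0.657×109)/(6.257) = 91.38/6.257 = 14.60 mg/L.
Initial deficit D₀ = C_s − DO₀ = 9.44 − 7.214 = 2.226 mg/L.
t_c = (1/0.3490) ln[(0.524/0.175)(1 − 2.226×0.3490/(0.175×14.60))] = 2.865 × ln(2.084) = 2.104 d.
D_c = (0.175/0.524) × 14.60 × e^(−0.175×2.104) = 0.3340 × 14.60 × 0.6920 = 3.375 mg/L.
Minimum DO = 9.44 − 3.375 = 6.065 mg/L.

t_c ≈ 2.10 d; minimum DO ≈ 6.07 mg/L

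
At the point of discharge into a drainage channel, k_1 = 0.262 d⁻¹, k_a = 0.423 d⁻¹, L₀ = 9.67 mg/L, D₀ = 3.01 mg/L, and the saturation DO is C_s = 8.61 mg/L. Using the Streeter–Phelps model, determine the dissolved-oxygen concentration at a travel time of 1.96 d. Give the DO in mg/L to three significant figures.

k_1 L₀/(k_a−k_1) = 0.262×9.67/(0.423−0.262) = 2.534/0.1610 = 15.74 mg/L.
e^(−k_1 t) = e^(−0.262×1.960) = 0.5984; e^(−k_a t) = e^(−0.423×1.960) = 0.4365.
D = 15.74 × (0.5984 − 0.4365) + 3.01 × 0.4365 = 2.548 + 1.314 = 3.862 mg/L.
DO = C_s − D = 8.61 − 3.862 = 4.748 mg/L.

DO ≈ 4.75 mg/L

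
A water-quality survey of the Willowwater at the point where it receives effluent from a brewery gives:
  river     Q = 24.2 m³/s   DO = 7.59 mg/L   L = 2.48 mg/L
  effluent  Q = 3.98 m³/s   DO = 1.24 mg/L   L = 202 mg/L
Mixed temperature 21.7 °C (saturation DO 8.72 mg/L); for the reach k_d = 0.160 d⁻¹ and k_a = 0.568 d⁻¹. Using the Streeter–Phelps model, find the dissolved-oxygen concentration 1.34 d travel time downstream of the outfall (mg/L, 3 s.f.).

DO ≈ 3.69 mg/L

Mixed DO = (24.2×7.59 + 3.98×1.24)/(24.2+3.98) = 188.6/28.18 = 6.693 mg/L.
Mixed L₀ = (24.2×2.48 + 3.98×202)/(28.18) = 864.0/28.18 = 30.66 mg/L.
Initial deficit D₀ = C_s − DO₀ = 8.72 − 6.693 = 2.027 mg/L.
D(1.34) = [0.160×30.66/(0.568−0.160)](e^(−0.160×1.34) − e^(−0.568×1.34)) + 2.027 e^(−0.568×1.34)
= 12.02 × (0.8070 − 0.4671) + 2.027 × 0.4671 = 5.033 mg/L.
DO = 8.72 − 5.033 = 3.687 mg/L.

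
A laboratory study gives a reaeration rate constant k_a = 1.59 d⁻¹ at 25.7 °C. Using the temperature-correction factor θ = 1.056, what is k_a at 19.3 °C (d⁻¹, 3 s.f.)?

k_a(T₂) = k_a(T₁) · θ^(T₂−T₁) = 1.59 × 1.056^(19.3−25.7)
= 1.59 × 1.056^-6.40 = 1.59 × 0.7056 = 1.122 d⁻¹.

k_a ≈ 1.12 d⁻¹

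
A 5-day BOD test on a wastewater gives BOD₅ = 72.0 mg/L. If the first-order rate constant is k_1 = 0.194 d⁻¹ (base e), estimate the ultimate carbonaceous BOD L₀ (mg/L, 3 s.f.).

L₀ ≈ 116 mg/L

BOD₅ = L₀(1 − e^(−5k_1)) ⇒ L₀ = BOD₅ / (1 − e^(−5×0.194))
= 72.0 / (1 − 0.3791) = 72.0 / 0.6209 = 116.0 mg/L.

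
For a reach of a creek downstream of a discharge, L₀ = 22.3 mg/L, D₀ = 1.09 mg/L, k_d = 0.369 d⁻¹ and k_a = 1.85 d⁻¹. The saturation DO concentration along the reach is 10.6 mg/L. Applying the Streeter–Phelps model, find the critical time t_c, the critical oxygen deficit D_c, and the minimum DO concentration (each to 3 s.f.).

At the critical point dD/dt = 0, so k_d L₀ e^(−k_d t) = k_a D. Substituting D(t) from the Streeter–Phelps equation and solving for t gives
t_c = ln[(k_a/k_d)(1 − D₀(k_a−k_d)/(k_d L₀))] / (k_a−k_d).
Here k_a−k_d = 1.481 d⁻¹ and 1 − D₀(k_a−k_d)/(k_d L₀) = 1 − 1.09×1.481/(0.369×22.3) = 0.8038, so
t_c = ln(5.014 × 0.8038) / 1.481 = 1.394 / 1.481 = 0.9411 d.
L(t_c) = L₀ e^(−k_d t_c) = 22.3 × 0.7066 = 15.76 mg/L, and at the critical point k_a D_c = k_d L, so D_c = (0.369/1.85) × 15.76 = 3.143 mg/L.
Minimum DO = C_s − D_c = 10.6 − 3.143 = 7.457 mg/L.

t_c ≈ 0.941 d; D_c ≈ 3.14 mg/L; min DO ≈ 7.46 mg/L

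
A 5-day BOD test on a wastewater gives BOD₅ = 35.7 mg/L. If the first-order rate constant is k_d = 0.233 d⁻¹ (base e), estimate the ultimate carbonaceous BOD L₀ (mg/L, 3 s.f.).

BOD₅ = L₀(1 − e^(−5k_d)) ⇒ L₀ = BOD₅ / (1 − e^(−5×0.233))
= 35.7 / (1 − 0.3119) = 35.7 / 0.6881 = 51.88 mg/L.

L₀ ≈ 51.9 mg/L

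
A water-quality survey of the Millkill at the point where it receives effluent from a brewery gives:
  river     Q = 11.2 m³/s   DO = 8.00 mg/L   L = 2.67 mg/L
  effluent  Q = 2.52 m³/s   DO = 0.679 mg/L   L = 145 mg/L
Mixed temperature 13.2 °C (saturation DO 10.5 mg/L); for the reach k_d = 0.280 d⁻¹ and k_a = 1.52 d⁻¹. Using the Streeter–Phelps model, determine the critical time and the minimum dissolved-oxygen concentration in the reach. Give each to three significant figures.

t_c ≈ 0.643 d; minimum DO ≈ 6.07 mg/L

Mixed DO = (11.2×8.00 + 2.52×0.679)/(11.2+2.52) = 91.31/13.72 = 6.655 mg/L.
Mixed L₀ = (11.2×2.67 + 2.52×145)/(13.72) = 395.3/13.72 = 28.81 mg/L.
Initial deficit D₀ = C_s − DO₀ = 10.5 − 6.655 = 3.845 mg/L.
t_c = (1/1.240) ln[(1.52/0.280)(1 − 3.845×1.240/(0.280×28.81))] = 0.8065 × ln(2.221) = 0.6434 d.
D_c = (0.280/1.52) × 28.81 × e^(−0.280×0.6434) = 0.1842 × 28.81 × 0.8352 = 4.433 mg/L.
Minimum DO = 10.5 − 4.433 = 6.067 mg/L.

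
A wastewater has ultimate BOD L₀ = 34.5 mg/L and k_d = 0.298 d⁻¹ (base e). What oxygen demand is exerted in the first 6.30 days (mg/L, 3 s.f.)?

y_t = L₀(1 − e^(−k_d t)) = 34.5 × (1 − e^(−0.298×6.30))
= 34.5 × (1 − 0.1530) = 34.5 × 0.8470 = 29.22 mg/L.

y ≈ 29.2 mg/L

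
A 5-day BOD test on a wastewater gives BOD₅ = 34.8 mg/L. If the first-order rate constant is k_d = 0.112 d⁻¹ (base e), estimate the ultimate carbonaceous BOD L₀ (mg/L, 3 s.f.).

BOD₅ = L₀(1 − e^(−5k_d)) ⇒ L₀ = BOD₅ / (1 − e^(−5×0.112))
= 34.8 / (1 − 0.5712) = 34.8 / 0.4288 = 81.16 mg/L.

L₀ ≈ 81.2 mg/L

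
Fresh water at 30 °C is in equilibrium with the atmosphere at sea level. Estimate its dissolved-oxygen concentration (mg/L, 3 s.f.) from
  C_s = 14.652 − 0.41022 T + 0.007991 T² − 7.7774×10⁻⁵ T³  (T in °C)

C_s ≈ 7.44 mg/L

C_s = 14.652 − 0.41022×30 + 0.007991×30² − 7.7774×10⁻⁵×30³ = 7.437 mg/L.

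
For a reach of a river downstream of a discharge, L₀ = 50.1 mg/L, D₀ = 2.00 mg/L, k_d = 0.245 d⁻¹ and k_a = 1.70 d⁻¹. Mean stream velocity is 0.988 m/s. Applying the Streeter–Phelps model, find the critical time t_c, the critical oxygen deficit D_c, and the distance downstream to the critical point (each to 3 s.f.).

With k_a/k_d = 6.939 and 1 − D₀(k_a−k_d)/(k_d L₀) = 0.7629,
t_c = ln(6.939 × 0.7629) / (1.70 − 0.245) = ln(5.294) / 1.455 = 1.667/1.455 = 1.145 d.
L(t_c) = L₀ e^(−k_d t_c) = 50.1 × 0.7553 = 37.84 mg/L, and at the critical point k_a D_c = k_d L, so D_c = (0.245/1.70) × 37.84 = 5.454 mg/L.
x_c = v t_c = 0.988 m/s × 1.145 d × 86400 s/d = 97770 m ≈ 97.8 km.

t_c ≈ 1.15 d; D_c ≈ 5.45 mg/L; x_c ≈ 97.8 km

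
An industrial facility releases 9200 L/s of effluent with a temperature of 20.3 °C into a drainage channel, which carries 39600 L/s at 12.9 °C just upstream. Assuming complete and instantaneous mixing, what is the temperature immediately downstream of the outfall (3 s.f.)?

14.3 °C

Flow-weighted mixing: C = (Q_r C_r + Q_w C_w)/(Q_r + Q_w)
= (39600×12.9 + 9200×20.3)/(39600 + 9200) = 697600/48800 = 14.30 °C.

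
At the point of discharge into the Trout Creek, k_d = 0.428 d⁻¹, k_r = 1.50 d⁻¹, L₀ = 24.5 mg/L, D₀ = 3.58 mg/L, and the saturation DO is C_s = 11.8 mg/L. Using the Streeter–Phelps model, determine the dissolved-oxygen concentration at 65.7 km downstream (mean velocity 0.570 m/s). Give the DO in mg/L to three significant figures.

Travel time t = x/v = 65.7 km / (0.570 m/s) = 65700 m / 0.570 m/s = 115300 s = 1.334 d.
k_d L₀/(k_r−k_d) = 0.428×24.5/(1.50−0.428) = 10.49/1.072 = 9.782 mg/L.
e^(−k_d t) = e^(−0.428×1.334) = 0.5650; e^(−k_r t) = e^(−1.50×1.334) = 0.1352.
D = 9.782 × (0.5650 − 0.1352) + 3.58 × 0.1352 = 4.204 + 0.4840 = 4.688 mg/L.
DO = C_s − D = 11.8 − 4.688 = 7.112 mg/L.

DO ≈ 7.11 mg/L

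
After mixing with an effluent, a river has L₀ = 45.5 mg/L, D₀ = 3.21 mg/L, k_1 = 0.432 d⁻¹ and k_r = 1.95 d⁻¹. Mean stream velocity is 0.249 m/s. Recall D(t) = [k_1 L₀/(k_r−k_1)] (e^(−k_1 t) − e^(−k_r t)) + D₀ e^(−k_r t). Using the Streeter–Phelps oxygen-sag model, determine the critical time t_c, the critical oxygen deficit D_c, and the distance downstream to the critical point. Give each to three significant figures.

At the critical point dD/dt = 0, so k_1 L₀ e^(−k_1 t) = k_r D. Substituting D(t) from the Streeter–Phelps equation and solving for t gives
t_c = ln[(k_r/k_1)(1 − D₀(k_r−k_1)/(k_1 L₀))] / (k_r−k_1).
Here k_r−k_1 = 1.518 d⁻¹ and 1 − D₀(k_r−k_1)/(k_1 L₀) = 1 − 3.21×1.518/(0.432×45.5) = 0.7521, so
t_c = ln(4.514 × 0.7521) / 1.518 = 1.222 / 1.518 = 0.8052 d.
L(t_c) = L₀ e^(−k_1 t_c) = 45.5 × 0.7062 = 32.13 mg/L, and at the critical point k_r D_c = k_1 L, so D_c = (0.432/1.95) × 32.13 = 7.119 mg/L.
x_c = v t_c = 0.249 m/s × 0.8052 d × 86400 s/d = 17320 m ≈ 17.3 km.

t_c ≈ 0.805 d; D_c ≈ 7.12 mg/L; x_c ≈ 17.3 km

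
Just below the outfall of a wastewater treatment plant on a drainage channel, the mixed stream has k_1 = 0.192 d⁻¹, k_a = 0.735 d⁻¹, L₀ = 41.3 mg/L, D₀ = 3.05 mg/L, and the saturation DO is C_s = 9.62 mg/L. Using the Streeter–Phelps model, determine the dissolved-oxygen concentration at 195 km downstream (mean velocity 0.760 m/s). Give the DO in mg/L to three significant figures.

DO ≈ 2.67 mg/L

Travel time t = x/v = 195 km / (0.760 m/s) = 195000 m / 0.760 m/s = 256600 s = 2.970 d.
k_1 L₀/(k_a−k_1) = 0.192×41.3/(0.735−0.192) = 7.930/0.5430 = 14.60 mg/L.
e^(−k_1 t) = e^(−0.192×2.970) = 0.5654; e^(−k_a t) = e^(−0.735×2.970) = 0.1127.
D = 14.60 × (0.5654 − 0.1127) + 3.05 × 0.1127 = 6.611 + 0.3438 = 6.955 mg/L.
DO = C_s − D = 9.62 − 6.955 = 2.665 mg/L.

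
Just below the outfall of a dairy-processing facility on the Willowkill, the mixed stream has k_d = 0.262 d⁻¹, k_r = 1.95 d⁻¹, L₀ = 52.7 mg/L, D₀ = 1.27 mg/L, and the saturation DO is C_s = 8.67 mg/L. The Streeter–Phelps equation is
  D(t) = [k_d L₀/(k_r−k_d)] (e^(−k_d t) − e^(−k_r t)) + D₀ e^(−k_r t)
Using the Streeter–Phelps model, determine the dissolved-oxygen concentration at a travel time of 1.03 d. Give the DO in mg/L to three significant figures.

k_d L₀/(k_r−k_d) = 0.262×52.7/(1.95−0.262) = 13.81/1.688 = 8.180 mg/L.
e^(−k_d t) = e^(−0.262×1.030) = 0.7635; e^(−k_r t) = e^(−1.95×1.030) = 0.1342.
D = 8.180 × (0.7635 − 0.1342) + 1.27 × 0.1342 = 5.147 + 0.1704 = 5.318 mg/L.
DO = C_s − D = 8.67 − 5.318 = 3.352 mg/L.

DO ≈ 3.35 mg/L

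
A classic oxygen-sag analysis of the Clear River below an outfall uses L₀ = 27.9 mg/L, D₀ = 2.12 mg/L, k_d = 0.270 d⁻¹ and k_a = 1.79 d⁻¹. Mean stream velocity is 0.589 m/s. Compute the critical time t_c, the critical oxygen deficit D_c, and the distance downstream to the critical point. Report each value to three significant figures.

t_c ≈ 0.877 d; D_c ≈ 3.32 mg/L; x_c ≈ 44.6 km

t_c = [1/(k_a−k_d)] ln[(k_a/k_d)(1 − D₀(k_a−k_d)/(k_d L₀))]
= [1/(1.79−0.270)] ln[(1.79/0.270)(1 − 2.12×1.520/(0.270×27.9))]
= (1/1.520) ln[6.630 × 0.5722] = 0.6579 × ln(3.794) = 0.6579 × 1.333 = 0.8772 d.
D_c = (k_d/k_a) L₀ e^(−k_d t_c) = (0.270/1.79) × 27.9 × e^(−0.270×0.8772) = 0.1508 × 27.9 × 0.7891 = 3.321 mg/L.
x_c = v t_c = 0.589 m/s × 0.8772 d × 86400 s/d = 44640 m ≈ 44.6 km.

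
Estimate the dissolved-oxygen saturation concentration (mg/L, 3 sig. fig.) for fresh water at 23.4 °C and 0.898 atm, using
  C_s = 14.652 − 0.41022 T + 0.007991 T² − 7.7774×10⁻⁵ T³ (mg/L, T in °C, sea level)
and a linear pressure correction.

C_s ≈ 7.57 mg/L

At sea level: C_s = 14.652 − 0.41022×23.4 + 0.007991×23.4² − 7.7774×10⁻⁵×23.4³ = 8.432 mg/L.
Pressure correction: C_s' = 8.432 × 0.898 = 7.572 mg/L.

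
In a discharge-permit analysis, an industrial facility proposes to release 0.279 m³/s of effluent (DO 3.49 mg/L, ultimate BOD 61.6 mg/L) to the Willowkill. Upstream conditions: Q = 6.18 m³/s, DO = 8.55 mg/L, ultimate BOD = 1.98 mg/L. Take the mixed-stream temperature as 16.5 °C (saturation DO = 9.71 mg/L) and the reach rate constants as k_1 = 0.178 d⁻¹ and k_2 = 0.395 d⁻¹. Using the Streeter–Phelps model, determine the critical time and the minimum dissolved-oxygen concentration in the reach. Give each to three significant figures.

Mixed DO = (6.18×8.55 + 0.279×3.49)/(6.18+0.279) = 53.81/6.459 = 8.331 mg/L.
Mixed L₀ = (6.18×1.98 + 0.279×61.6)/(6.459) = 29.42/6.459 = 4.555 mg/L.
Initial deficit D₀ = C_s − DO₀ = 9.71 − 8.331 = 1.379 mg/L.
t_c = (1/0.2170) ln[(0.395/0.178)(1 − 1.379×0.2170/(0.178×4.555))] = 4.608 × ln(1.400) = 1.552 d.
D_c = (0.178/0.395) × 4.555 × e^(−0.178×1.552) = 0.4506 × 4.555 × 0.7586 = 1.557 mg/L.
Minimum DO = 9.71 − 1.557 = 8.153 mg/L.

t_c ≈ 1.55 d; minimum DO ≈ 8.15 mg/L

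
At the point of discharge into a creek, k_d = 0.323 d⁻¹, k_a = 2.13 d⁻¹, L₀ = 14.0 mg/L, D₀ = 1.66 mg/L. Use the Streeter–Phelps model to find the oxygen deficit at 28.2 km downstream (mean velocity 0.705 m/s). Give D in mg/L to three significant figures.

D ≈ 1.84 mg/L

Travel time t = x/v = 28.2 km / (0.705 m/s) = 28200 m / 0.705 m/s = 40000 s = 0.4630 d.
k_d L₀/(k_a−k_d) = 0.323×14.0/(2.13−0.323) = 4.522/1.807 = 2.502 mg/L.
e^(−k_d t) = e^(−0.323×0.4630) = 0.8611; e^(−k_a t) = e^(−2.13×0.4630) = 0.3730.
D = 2.502 × (0.8611 − 0.3730) + 1.66 × 0.3730 = 1.221 + 0.6192 = 1.841 mg/L.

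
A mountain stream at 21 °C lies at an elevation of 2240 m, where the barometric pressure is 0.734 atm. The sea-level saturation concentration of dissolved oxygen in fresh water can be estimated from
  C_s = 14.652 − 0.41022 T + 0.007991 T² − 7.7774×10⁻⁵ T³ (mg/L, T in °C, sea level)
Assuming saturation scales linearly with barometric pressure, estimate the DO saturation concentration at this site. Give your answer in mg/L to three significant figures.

At sea level: C_s = 14.652 − 0.41022×21 + 0.007991×21² − 7.7774×10⁻⁵×21³ = 8.841 mg/L.
Pressure correction: C_s' = 8.841 × 0.734 = 6.489 mg/L.

C_s ≈ 6.49 mg/L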